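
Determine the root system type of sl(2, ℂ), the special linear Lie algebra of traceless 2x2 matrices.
A_1

This is sl(2), which has dimension 2^2 - 1 = 3 and rank 2 - 1 = 1 (a Cartan subalgebra is the diagonal traceless matrices). In the classification of classical Lie algebras, the special linear algebra sl(n+1) has type A_n; here n = 1, so the Dynkin diagram is a chain of 1 nodes with single edges (A_1). Hence the type is A_1.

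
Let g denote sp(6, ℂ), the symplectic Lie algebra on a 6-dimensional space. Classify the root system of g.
This is sp(6), which has dimension 6(6+1)/2 = 21 and rank 6/2 = 3. In the classification of classical Lie algebras, the symplectic algebra sp(2n) has type C_n; here n = 3, so the Dynkin diagram is a chain of 3 nodes with a double edge at one end; the terminal node there is the unique long simple root (C_3). Hence the type is C_3.

C_3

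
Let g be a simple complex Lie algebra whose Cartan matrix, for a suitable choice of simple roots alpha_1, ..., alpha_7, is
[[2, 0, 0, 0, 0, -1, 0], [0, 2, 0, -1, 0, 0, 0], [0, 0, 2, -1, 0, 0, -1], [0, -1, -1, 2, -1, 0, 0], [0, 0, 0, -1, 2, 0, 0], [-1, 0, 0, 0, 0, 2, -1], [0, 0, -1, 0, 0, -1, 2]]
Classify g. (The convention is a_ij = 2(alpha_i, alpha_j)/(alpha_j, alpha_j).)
The matrix has rank 7 with 2's on the diagonal. Reading the off-diagonal entries as Dynkin edges (a single edge where a_ij = a_ji = -1; a double or triple edge where a_ij * a_ji = 2 or 3), the diagram is a chain of 5 nodes with a fork of two nodes at one end (D_7). One simple-root ordering that puts it in standard form is (alpha_1, alpha_6, alpha_7, alpha_3, alpha_4, alpha_5, alpha_2). So the algebra is type D_7, i.e. so(14).

D_7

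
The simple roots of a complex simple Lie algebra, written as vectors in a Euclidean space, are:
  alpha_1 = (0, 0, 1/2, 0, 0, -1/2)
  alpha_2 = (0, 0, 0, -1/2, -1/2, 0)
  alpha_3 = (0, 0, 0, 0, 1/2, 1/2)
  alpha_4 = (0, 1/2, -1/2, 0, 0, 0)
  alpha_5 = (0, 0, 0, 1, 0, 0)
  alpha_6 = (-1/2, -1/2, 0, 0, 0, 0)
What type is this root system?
Compute the Cartan integers a_ij = 2(alpha_i, alpha_j)/(alpha_j, alpha_j); the resulting 6x6 Cartan matrix is
[[2, 0, -1, -1, 0, 0], [0, 2, -1, 0, -1, 0], [-1, -1, 2, 0, 0, 0], [-1, 0, 0, 2, 0, -1], [0, -2, 0, 0, 2, 0], [0, 0, 0, -1, 0, 2]].
The roots have two lengths (squared-length ratio 2:1); the short ones are alpha_{1,2,3,4,6}. The associated Dynkin diagram is a chain of 6 nodes with a double edge at one end; the terminal node there is the unique long simple root (C_6), so the type is C_6 (the algebra sp(12)).

type C_6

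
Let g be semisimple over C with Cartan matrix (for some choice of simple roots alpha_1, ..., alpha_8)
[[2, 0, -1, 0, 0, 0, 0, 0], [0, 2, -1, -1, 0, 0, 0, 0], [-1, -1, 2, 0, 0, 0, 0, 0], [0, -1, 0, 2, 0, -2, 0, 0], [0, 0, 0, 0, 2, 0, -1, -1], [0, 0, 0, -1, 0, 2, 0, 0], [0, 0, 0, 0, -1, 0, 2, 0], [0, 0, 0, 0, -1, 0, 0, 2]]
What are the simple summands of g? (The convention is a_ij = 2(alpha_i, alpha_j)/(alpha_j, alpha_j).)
The diagram associated to this matrix has two connected components: the simple roots {alpha_5, alpha_7, alpha_8} form a chain of 3 nodes with single edges (A_3), and {alpha_1, alpha_2, alpha_3, alpha_4, alpha_6} form a chain of 5 nodes with a double edge at one end; the terminal node there is the unique short simple root (B_5). A semisimple Lie algebra decomposes uniquely as the direct sum of simple ideals, one per connected component of its Dynkin diagram, so g ≅ A_3 ⊕ B_5 (dimension 15 + 55 = 70).

A_3 ⊕ B_5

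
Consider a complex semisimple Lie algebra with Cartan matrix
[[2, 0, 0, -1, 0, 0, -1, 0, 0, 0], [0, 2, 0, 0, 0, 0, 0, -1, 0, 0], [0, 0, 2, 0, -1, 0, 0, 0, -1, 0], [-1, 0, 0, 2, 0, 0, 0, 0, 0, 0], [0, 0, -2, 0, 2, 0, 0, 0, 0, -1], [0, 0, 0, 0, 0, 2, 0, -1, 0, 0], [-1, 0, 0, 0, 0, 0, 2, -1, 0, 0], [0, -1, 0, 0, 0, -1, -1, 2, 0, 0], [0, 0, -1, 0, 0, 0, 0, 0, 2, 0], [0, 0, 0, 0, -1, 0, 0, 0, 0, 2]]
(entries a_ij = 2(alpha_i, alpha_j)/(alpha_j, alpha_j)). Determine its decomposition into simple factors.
D6 ⊕ F4

The diagram associated to this matrix has two connected components: the simple roots {alpha_1, alpha_2, alpha_4, alpha_6, alpha_7, alpha_8} form a chain of 4 nodes with a fork of two nodes at one end (D_6), and {alpha_3, alpha_5, alpha_9, alpha_10} form a chain of 4 nodes with a double edge between the middle two (F_4). A semisimple Lie algebra decomposes uniquely as the direct sum of simple ideals, one per connected component of its Dynkin diagram, so g ≅ D_6 ⊕ F_4 (dimension 66 + 52 = 118).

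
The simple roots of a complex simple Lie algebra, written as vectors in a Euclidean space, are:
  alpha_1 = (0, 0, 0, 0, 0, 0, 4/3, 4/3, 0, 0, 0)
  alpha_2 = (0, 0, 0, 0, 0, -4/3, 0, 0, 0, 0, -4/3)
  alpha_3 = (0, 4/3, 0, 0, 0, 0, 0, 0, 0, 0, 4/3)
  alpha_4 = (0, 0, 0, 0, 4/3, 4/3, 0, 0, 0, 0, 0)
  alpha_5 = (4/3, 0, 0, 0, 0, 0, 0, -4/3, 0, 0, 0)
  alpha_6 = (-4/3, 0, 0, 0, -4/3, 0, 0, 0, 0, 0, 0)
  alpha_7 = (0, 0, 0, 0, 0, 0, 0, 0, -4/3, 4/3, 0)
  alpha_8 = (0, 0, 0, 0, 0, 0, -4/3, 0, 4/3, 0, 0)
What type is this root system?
Compute the Cartan integers a_ij = 2(alpha_i, alpha_j)/(alpha_j, alpha_j); the resulting 8x8 Cartan matrix is
[[2, 0, 0, 0, -1, 0, 0, -1], [0, 2, -1, -1, 0, 0, 0, 0], [0, -1, 2, 0, 0, 0, 0, 0], [0, -1, 0, 2, 0, -1, 0, 0], [-1, 0, 0, 0, 2, -1, 0, 0], [0, 0, 0, -1, -1, 2, 0, 0], [0, 0, 0, 0, 0, 0, 2, -1], [-1, 0, 0, 0, 0, 0, -1, 2]].
All simple roots have the same length, so the diagram is simply laced. The associated Dynkin diagram is a chain of 8 nodes with single edges (A_8), so the type is A_8 (the algebra sl(9)).

A_8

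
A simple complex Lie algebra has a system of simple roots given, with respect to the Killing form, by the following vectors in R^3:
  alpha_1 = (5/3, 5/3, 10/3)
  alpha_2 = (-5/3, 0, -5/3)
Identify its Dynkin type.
Compute the Cartan integers a_ij = 2(alpha_i, alpha_j)/(alpha_j, alpha_j); the resulting 2x2 Cartan matrix is
[[2, -3], [-1, 2]].
The roots have two lengths (squared-length ratio 3:1); the short ones are alpha_{2}. The associated Dynkin diagram is two nodes joined by a triple edge (G_2), so the type is G_2.

G2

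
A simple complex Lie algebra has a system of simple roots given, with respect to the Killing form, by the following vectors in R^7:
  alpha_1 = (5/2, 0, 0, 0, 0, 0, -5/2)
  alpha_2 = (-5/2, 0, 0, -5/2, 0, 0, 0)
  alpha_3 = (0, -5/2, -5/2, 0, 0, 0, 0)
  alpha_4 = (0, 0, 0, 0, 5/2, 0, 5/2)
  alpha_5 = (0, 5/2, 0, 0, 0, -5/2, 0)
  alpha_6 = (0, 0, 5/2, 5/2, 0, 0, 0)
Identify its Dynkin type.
Compute the Cartan integers a_ij = 2(alpha_i, alpha_j)/(alpha_j, alpha_j); the resulting 6x6 Cartan matrix is
[[2, -1, 0, -1, 0, 0], [-1, 2, 0, 0, 0, -1], [0, 0, 2, 0, -1, -1], [-1, 0, 0, 2, 0, 0], [0, 0, -1, 0, 2, 0], [0, -1, -1, 0, 0, 2]].
All simple roots have the same length, so the diagram is simply laced. The associated Dynkin diagram is a chain of 6 nodes with single edges (A_6), so the type is A_6 (the algebra sl(7)).

type A_6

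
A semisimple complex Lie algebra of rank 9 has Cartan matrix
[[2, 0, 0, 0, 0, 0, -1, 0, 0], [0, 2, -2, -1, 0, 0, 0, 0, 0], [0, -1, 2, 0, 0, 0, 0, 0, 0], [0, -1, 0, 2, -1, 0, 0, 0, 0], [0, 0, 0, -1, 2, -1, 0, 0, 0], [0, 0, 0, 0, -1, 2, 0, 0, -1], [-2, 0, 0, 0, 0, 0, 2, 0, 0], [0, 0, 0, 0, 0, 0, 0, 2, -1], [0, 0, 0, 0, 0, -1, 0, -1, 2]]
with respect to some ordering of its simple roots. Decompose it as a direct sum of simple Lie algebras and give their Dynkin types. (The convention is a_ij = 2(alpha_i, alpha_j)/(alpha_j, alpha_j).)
The diagram associated to this matrix has two connected components: the simple roots {alpha_1, alpha_7} form a chain of 2 nodes with a double edge at one end; the terminal node there is the unique short simple root (B_2), and {alpha_2, alpha_3, alpha_4, alpha_5, alpha_6, alpha_8, alpha_9} form a chain of 7 nodes with a double edge at one end; the terminal node there is the unique short simple root (B_7). A semisimple Lie algebra decomposes uniquely as the direct sum of simple ideals, one per connected component of its Dynkin diagram, so g ≅ B_2 ⊕ B_7 (dimension 10 + 105 = 115).

B_2 ⊕ B_7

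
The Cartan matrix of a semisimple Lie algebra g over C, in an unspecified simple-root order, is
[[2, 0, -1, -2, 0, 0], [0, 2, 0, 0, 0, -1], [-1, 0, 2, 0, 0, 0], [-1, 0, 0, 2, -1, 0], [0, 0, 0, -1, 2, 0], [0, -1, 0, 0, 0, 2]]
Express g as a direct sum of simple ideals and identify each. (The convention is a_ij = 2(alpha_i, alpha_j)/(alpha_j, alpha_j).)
The diagram associated to this matrix has two connected components: the simple roots {alpha_2, alpha_6} form a chain of 2 nodes with single edges (A_2), and {alpha_1, alpha_3, alpha_4, alpha_5} form a chain of 4 nodes with a double edge between the middle two (F_4). A semisimple Lie algebra decomposes uniquely as the direct sum of simple ideals, one per connected component of its Dynkin diagram, so g ≅ A_2 ⊕ F_4 (dimension 8 + 52 = 60).

A_2 ⊕ F_4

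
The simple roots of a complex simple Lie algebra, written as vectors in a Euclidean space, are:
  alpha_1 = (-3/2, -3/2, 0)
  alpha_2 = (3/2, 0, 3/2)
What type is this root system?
Compute the Cartan integers a_ij = 2(alpha_i, alpha_j)/(alpha_j, alpha_j); the resulting 2x2 Cartan matrix is
[[2, -1], [-1, 2]].
All simple roots have the same length, so the diagram is simply laced. The associated Dynkin diagram is a chain of 2 nodes with single edges (A_2), so the type is A_2 (the algebra sl(3)).

type A_2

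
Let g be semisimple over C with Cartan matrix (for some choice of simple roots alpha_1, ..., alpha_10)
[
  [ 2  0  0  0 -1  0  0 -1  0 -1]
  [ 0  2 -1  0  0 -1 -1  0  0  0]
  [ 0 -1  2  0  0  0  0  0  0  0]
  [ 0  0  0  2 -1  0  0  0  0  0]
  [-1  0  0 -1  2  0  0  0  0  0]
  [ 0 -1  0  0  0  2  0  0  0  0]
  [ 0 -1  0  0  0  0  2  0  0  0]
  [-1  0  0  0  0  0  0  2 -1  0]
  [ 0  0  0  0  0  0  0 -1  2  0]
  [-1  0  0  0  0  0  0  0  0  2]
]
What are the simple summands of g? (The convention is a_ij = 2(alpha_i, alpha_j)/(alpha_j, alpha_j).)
D_4 (so(8)) ⊕ E_6

The diagram associated to this matrix has two connected components: the simple roots {alpha_2, alpha_3, alpha_6, alpha_7} form a chain of 2 nodes with a fork of two nodes at one end (D_4), and {alpha_1, alpha_4, alpha_5, alpha_8, alpha_9, alpha_10} form a chain of 5 nodes with one extra node attached to the third node from one end (E_6). A semisimple Lie algebra decomposes uniquely as the direct sum of simple ideals, one per connected component of its Dynkin diagram, so g ≅ D_4 ⊕ E_6 (dimension 28 + 78 = 106).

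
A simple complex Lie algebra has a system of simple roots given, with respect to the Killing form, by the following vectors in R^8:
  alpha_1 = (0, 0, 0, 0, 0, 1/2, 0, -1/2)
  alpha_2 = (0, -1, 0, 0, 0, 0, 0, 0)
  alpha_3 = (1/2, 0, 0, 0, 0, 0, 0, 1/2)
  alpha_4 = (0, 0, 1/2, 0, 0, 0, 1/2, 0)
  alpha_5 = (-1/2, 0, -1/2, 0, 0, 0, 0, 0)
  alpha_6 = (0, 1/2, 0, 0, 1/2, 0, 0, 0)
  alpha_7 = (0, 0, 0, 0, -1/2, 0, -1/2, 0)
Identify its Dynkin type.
Compute the Cartan integers a_ij = 2(alpha_i, alpha_j)/(alpha_j, alpha_j); the resulting 7x7 Cartan matrix is
[[2, 0, -1, 0, 0, 0, 0], [0, 2, 0, 0, 0, -2, 0], [-1, 0, 2, 0, -1, 0, 0], [0, 0, 0, 2, -1, 0, -1], [0, 0, -1, -1, 2, 0, 0], [0, -1, 0, 0, 0, 2, -1], [0, 0, 0, -1, 0, -1, 2]].
The roots have two lengths (squared-length ratio 2:1); the short ones are alpha_{1,3,4,5,6,7}. The associated Dynkin diagram is a chain of 7 nodes with a double edge at one end; the terminal node there is the unique long simple root (C_7), so the type is C_7 (the algebra sp(14)).

C_7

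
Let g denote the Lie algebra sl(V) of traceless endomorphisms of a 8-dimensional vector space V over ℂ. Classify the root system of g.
A_7

This is sl(8), which has dimension 8^2 - 1 = 63 and rank 8 - 1 = 7 (a Cartan subalgebra is the diagonal traceless matrices). In the classification of classical Lie algebras, the special linear algebra sl(n+1) has type A_n; here n = 7, so the Dynkin diagram is a chain of 7 nodes with single edges (A_7). Hence the type is A_7.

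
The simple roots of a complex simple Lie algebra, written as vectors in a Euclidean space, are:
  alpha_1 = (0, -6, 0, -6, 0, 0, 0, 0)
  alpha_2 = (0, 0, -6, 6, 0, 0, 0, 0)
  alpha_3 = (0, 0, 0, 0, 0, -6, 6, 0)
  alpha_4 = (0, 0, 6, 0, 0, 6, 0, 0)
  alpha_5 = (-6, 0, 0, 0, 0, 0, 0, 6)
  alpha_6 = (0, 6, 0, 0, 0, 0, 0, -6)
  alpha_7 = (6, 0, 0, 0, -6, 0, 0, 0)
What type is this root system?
A_7

Compute the Cartan integers a_ij = 2(alpha_i, alpha_j)/(alpha_j, alpha_j); the resulting 7x7 Cartan matrix is
[[2, -1, 0, 0, 0, -1, 0], [-1, 2, 0, -1, 0, 0, 0], [0, 0, 2, -1, 0, 0, 0], [0, -1, -1, 2, 0, 0, 0], [0, 0, 0, 0, 2, -1, -1], [-1, 0, 0, 0, -1, 2, 0], [0, 0, 0, 0, -1, 0, 2]].
All simple roots have the same length, so the diagram is simply laced. The associated Dynkin diagram is a chain of 7 nodes with single edges (A_7), so the type is A_7 (the algebra sl(8)).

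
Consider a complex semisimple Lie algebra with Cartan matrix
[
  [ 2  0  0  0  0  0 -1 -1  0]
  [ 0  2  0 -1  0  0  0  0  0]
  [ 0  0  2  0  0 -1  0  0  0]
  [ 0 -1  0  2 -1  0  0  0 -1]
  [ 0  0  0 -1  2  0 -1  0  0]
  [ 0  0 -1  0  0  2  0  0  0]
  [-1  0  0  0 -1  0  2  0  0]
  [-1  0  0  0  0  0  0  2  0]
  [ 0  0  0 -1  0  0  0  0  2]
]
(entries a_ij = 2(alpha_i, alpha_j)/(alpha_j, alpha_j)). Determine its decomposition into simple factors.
The diagram associated to this matrix has two connected components: the simple roots {alpha_3, alpha_6} form a chain of 2 nodes with single edges (A_2), and {alpha_1, alpha_2, alpha_4, alpha_5, alpha_7, alpha_8, alpha_9} form a chain of 5 nodes with a fork of two nodes at one end (D_7). A semisimple Lie algebra decomposes uniquely as the direct sum of simple ideals, one per connected component of its Dynkin diagram, so g ≅ A_2 ⊕ D_7 (dimension 8 + 91 = 99).

type A_2 + type D_7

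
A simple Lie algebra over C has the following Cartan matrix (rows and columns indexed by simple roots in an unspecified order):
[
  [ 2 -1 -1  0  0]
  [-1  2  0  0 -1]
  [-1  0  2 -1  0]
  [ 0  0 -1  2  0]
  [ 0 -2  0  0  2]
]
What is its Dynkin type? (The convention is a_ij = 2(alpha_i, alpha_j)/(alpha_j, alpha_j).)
The matrix has rank 5 with 2's on the diagonal. Reading the off-diagonal entries as Dynkin edges (a single edge where a_ij = a_ji = -1; a double or triple edge where a_ij * a_ji = 2 or 3), the diagram is a chain of 5 nodes with a double edge at one end; the terminal node there is the unique long simple root (C_5). One simple-root ordering that puts it in standard form is (alpha_4, alpha_3, alpha_1, alpha_2, alpha_5). So the algebra is type C_5, i.e. sp(10).

C_5 (sp(10))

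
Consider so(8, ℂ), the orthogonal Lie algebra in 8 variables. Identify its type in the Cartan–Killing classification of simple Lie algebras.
type D_4

This is so(8) with 8 even, which has dimension 8(8-1)/2 = 28 and rank 8/2 = 4. In the classification of classical Lie algebras, the orthogonal algebra so(2n) in an even number of variables has type D_n; here n = 4, so the Dynkin diagram is a chain of 2 nodes with a fork of two nodes at one end (D_4). Hence the type is D_4.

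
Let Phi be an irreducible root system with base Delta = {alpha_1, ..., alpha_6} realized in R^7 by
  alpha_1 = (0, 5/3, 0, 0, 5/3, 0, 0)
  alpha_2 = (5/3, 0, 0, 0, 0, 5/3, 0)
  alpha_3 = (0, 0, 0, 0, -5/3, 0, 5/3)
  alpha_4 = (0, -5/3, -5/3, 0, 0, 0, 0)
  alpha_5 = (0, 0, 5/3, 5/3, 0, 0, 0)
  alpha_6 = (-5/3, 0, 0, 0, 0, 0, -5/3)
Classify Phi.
Compute the Cartan integers a_ij = 2(alpha_i, alpha_j)/(alpha_j, alpha_j); the resulting 6x6 Cartan matrix is
[[2, 0, -1, -1, 0, 0], [0, 2, 0, 0, 0, -1], [-1, 0, 2, 0, 0, -1], [-1, 0, 0, 2, -1, 0], [0, 0, 0, -1, 2, 0], [0, -1, -1, 0, 0, 2]].
All simple roots have the same length, so the diagram is simply laced. The associated Dynkin diagram is a chain of 6 nodes with single edges (A_6), so the type is A_6 (the algebra sl(7)).

type A_6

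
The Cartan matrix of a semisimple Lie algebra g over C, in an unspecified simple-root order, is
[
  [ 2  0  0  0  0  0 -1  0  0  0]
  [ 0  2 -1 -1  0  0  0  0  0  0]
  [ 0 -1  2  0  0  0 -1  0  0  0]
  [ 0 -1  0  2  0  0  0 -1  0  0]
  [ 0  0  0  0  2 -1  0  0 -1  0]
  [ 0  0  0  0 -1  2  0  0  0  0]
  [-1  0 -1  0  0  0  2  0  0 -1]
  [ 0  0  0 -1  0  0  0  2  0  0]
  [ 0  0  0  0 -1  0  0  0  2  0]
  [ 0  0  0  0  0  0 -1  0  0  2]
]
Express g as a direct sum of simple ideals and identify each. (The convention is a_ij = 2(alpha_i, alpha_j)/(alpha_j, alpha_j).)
A_3 (sl(4)) ⊕ D_7 (so(14))

The diagram associated to this matrix has two connected components: the simple roots {alpha_5, alpha_6, alpha_9} form a chain of 3 nodes with single edges (A_3), and {alpha_1, alpha_2, alpha_3, alpha_4, alpha_7, alpha_8, alpha_10} form a chain of 5 nodes with a fork of two nodes at one end (D_7). A semisimple Lie algebra decomposes uniquely as the direct sum of simple ideals, one per connected component of its Dynkin diagram, so g ≅ A_3 ⊕ D_7 (dimension 15 + 91 = 106).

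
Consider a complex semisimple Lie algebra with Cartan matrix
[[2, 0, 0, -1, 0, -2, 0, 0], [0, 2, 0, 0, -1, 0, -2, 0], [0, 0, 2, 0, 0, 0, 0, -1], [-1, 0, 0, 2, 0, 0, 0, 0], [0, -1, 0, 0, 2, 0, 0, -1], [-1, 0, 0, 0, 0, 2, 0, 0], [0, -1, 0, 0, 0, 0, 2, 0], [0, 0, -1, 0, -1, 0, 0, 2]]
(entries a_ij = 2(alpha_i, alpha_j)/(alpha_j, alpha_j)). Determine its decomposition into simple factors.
The diagram associated to this matrix has two connected components: the simple roots {alpha_1, alpha_4, alpha_6} form a chain of 3 nodes with a double edge at one end; the terminal node there is the unique short simple root (B_3), and {alpha_2, alpha_3, alpha_5, alpha_7, alpha_8} form a chain of 5 nodes with a double edge at one end; the terminal node there is the unique short simple root (B_5). A semisimple Lie algebra decomposes uniquely as the direct sum of simple ideals, one per connected component of its Dynkin diagram, so g ≅ B_3 ⊕ B_5 (dimension 21 + 55 = 76).

B_3 ⊕ B_5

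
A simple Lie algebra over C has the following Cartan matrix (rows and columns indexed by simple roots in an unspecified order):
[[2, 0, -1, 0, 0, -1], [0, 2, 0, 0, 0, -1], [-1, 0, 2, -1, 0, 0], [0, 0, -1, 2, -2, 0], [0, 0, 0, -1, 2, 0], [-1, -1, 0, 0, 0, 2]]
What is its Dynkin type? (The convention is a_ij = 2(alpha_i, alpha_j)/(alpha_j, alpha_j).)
B6

The matrix has rank 6 with 2's on the diagonal. Reading the off-diagonal entries as Dynkin edges (a single edge where a_ij = a_ji = -1; a double or triple edge where a_ij * a_ji = 2 or 3), the diagram is a chain of 6 nodes with a double edge at one end; the terminal node there is the unique short simple root (B_6). One simple-root ordering that puts it in standard form is (alpha_2, alpha_6, alpha_1, alpha_3, alpha_4, alpha_5). So the algebra is type B_6, i.e. so(13).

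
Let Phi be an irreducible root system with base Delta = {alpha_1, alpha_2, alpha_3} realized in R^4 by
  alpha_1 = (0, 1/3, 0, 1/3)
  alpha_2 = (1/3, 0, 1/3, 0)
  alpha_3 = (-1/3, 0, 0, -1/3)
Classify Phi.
A3

Compute the Cartan integers a_ij = 2(alpha_i, alpha_j)/(alpha_j, alpha_j); the resulting 3x3 Cartan matrix is
[[2, 0, -1], [0, 2, -1], [-1, -1, 2]].
All simple roots have the same length, so the diagram is simply laced. The associated Dynkin diagram is a chain of 3 nodes with single edges (A_3), so the type is A_3 (the algebra sl(4)).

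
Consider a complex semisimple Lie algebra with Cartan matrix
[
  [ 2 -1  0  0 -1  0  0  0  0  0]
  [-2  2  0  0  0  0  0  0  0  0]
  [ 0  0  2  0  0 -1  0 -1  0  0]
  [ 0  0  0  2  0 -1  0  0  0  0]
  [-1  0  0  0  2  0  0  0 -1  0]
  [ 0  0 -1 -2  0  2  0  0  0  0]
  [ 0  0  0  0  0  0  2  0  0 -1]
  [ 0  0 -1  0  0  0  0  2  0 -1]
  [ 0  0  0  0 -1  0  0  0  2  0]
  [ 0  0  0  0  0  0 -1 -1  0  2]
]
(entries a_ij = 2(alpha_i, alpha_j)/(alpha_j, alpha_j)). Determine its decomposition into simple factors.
The diagram associated to this matrix has two connected components: the simple roots {alpha_3, alpha_4, alpha_6, alpha_7, alpha_8, alpha_10} form a chain of 6 nodes with a double edge at one end; the terminal node there is the unique short simple root (B_6), and {alpha_1, alpha_2, alpha_5, alpha_9} form a chain of 4 nodes with a double edge at one end; the terminal node there is the unique long simple root (C_4). A semisimple Lie algebra decomposes uniquely as the direct sum of simple ideals, one per connected component of its Dynkin diagram, so g ≅ B_6 ⊕ C_4 (dimension 78 + 36 = 114).

type B_6 + type C_4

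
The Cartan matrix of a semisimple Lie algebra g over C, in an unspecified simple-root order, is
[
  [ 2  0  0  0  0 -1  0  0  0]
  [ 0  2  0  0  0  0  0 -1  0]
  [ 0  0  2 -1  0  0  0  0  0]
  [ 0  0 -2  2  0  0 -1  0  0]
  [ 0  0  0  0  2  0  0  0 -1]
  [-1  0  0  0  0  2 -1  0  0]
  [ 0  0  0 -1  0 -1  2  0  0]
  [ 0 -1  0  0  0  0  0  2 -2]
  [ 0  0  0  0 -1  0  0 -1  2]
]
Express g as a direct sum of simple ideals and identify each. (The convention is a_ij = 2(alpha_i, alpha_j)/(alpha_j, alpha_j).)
type B_5 ⊕ type F_4

The diagram associated to this matrix has two connected components: the simple roots {alpha_1, alpha_3, alpha_4, alpha_6, alpha_7} form a chain of 5 nodes with a double edge at one end; the terminal node there is the unique short simple root (B_5), and {alpha_2, alpha_5, alpha_8, alpha_9} form a chain of 4 nodes with a double edge between the middle two (F_4). A semisimple Lie algebra decomposes uniquely as the direct sum of simple ideals, one per connected component of its Dynkin diagram, so g ≅ B_5 ⊕ F_4 (dimension 55 + 52 = 107).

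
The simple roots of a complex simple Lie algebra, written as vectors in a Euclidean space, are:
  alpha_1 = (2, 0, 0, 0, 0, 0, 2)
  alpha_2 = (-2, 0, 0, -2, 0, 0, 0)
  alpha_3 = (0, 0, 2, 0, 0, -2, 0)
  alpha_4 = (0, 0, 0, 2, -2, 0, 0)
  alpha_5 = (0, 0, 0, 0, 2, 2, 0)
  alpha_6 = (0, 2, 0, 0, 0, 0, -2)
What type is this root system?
A_6

Compute the Cartan integers a_ij = 2(alpha_i, alpha_j)/(alpha_j, alpha_j); the resulting 6x6 Cartan matrix is
[[2, -1, 0, 0, 0, -1], [-1, 2, 0, -1, 0, 0], [0, 0, 2, 0, -1, 0], [0, -1, 0, 2, -1, 0], [0, 0, -1, -1, 2, 0], [-1, 0, 0, 0, 0, 2]].
All simple roots have the same length, so the diagram is simply laced. The associated Dynkin diagram is a chain of 6 nodes with single edges (A_6), so the type is A_6 (the algebra sl(7)).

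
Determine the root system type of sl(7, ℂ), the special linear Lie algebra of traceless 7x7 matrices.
type A_6

This is sl(7), which has dimension 7^2 - 1 = 48 and rank 7 - 1 = 6 (a Cartan subalgebra is the diagonal traceless matrices). In the classification of classical Lie algebras, the special linear algebra sl(n+1) has type A_n; here n = 6, so the Dynkin diagram is a chain of 6 nodes with single edges (A_6). Hence the type is A_6.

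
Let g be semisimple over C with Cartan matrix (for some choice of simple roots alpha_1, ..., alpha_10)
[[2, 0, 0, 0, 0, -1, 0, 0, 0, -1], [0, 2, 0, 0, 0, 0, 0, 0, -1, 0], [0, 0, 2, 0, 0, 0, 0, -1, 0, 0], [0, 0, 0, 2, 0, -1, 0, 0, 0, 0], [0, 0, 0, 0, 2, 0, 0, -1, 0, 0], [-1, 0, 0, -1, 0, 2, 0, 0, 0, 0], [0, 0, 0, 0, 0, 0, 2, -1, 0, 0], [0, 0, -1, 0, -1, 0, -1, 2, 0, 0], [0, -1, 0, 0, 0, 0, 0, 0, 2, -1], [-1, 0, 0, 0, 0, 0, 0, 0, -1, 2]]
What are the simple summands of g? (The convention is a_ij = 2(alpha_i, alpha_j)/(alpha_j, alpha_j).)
The diagram associated to this matrix has two connected components: the simple roots {alpha_1, alpha_2, alpha_4, alpha_6, alpha_9, alpha_10} form a chain of 6 nodes with single edges (A_6), and {alpha_3, alpha_5, alpha_7, alpha_8} form a chain of 2 nodes with a fork of two nodes at one end (D_4). A semisimple Lie algebra decomposes uniquely as the direct sum of simple ideals, one per connected component of its Dynkin diagram, so g ≅ A_6 ⊕ D_4 (dimension 48 + 28 = 76).

A6 ⊕ D4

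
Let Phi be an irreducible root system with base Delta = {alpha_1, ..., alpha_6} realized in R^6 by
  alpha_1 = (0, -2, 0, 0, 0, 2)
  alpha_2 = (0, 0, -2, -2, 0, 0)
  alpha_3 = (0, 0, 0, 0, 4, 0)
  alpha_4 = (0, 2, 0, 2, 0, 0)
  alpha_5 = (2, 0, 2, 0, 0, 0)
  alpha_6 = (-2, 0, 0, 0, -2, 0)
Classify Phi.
C_6 (sp(12))

Compute the Cartan integers a_ij = 2(alpha_i, alpha_j)/(alpha_j, alpha_j); the resulting 6x6 Cartan matrix is
[[2, 0, 0, -1, 0, 0], [0, 2, 0, -1, -1, 0], [0, 0, 2, 0, 0, -2], [-1, -1, 0, 2, 0, 0], [0, -1, 0, 0, 2, -1], [0, 0, -1, 0, -1, 2]].
The roots have two lengths (squared-length ratio 2:1); the short ones are alpha_{1,2,4,5,6}. The associated Dynkin diagram is a chain of 6 nodes with a double edge at one end; the terminal node there is the unique long simple root (C_6), so the type is C_6 (the algebra sp(12)).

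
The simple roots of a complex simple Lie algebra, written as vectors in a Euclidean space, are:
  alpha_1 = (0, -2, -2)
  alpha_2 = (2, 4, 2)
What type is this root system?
type G_2

Compute the Cartan integers a_ij = 2(alpha_i, alpha_j)/(alpha_j, alpha_j); the resulting 2x2 Cartan matrix is
[[2, -1], [-3, 2]].
The roots have two lengths (squared-length ratio 3:1); the short ones are alpha_{1}. The associated Dynkin diagram is two nodes joined by a triple edge (G_2), so the type is G_2.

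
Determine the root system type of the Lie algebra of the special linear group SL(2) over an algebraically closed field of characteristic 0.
This is sl(2), which has dimension 2^2 - 1 = 3 and rank 2 - 1 = 1 (a Cartan subalgebra is the diagonal traceless matrices). In the classification of classical Lie algebras, the special linear algebra sl(n+1) has type A_n; here n = 1, so the Dynkin diagram is a chain of 1 nodes with single edges (A_1). Hence the type is A_1.

A_1 (sl(2))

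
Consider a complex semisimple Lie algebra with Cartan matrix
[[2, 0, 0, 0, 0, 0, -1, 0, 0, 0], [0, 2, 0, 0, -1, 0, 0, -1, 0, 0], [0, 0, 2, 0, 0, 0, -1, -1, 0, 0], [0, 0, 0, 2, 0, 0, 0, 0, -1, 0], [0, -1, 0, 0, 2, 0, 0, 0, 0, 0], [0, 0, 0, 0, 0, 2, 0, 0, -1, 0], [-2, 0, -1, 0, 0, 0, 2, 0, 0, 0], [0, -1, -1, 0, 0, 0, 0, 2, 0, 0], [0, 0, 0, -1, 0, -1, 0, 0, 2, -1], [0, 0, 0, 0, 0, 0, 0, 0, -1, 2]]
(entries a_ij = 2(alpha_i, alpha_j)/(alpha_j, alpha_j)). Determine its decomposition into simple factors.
B_6 + D_4

The diagram associated to this matrix has two connected components: the simple roots {alpha_1, alpha_2, alpha_3, alpha_5, alpha_7, alpha_8} form a chain of 6 nodes with a double edge at one end; the terminal node there is the unique short simple root (B_6), and {alpha_4, alpha_6, alpha_9, alpha_10} form a chain of 2 nodes with a fork of two nodes at one end (D_4). A semisimple Lie algebra decomposes uniquely as the direct sum of simple ideals, one per connected component of its Dynkin diagram, so g ≅ B_6 ⊕ D_4 (dimension 78 + 28 = 106).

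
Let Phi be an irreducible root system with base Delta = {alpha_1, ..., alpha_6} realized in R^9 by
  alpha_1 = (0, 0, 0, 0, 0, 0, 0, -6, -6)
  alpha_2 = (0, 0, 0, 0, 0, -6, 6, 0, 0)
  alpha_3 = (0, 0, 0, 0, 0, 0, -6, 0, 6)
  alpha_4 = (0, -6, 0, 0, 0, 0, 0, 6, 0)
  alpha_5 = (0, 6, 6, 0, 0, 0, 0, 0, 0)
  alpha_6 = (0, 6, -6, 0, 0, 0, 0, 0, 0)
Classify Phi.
D6

Compute the Cartan integers a_ij = 2(alpha_i, alpha_j)/(alpha_j, alpha_j); the resulting 6x6 Cartan matrix is
[[2, 0, -1, -1, 0, 0], [0, 2, -1, 0, 0, 0], [-1, -1, 2, 0, 0, 0], [-1, 0, 0, 2, -1, -1], [0, 0, 0, -1, 2, 0], [0, 0, 0, -1, 0, 2]].
All simple roots have the same length, so the diagram is simply laced. The associated Dynkin diagram is a chain of 4 nodes with a fork of two nodes at one end (D_6), so the type is D_6 (the algebra so(12)).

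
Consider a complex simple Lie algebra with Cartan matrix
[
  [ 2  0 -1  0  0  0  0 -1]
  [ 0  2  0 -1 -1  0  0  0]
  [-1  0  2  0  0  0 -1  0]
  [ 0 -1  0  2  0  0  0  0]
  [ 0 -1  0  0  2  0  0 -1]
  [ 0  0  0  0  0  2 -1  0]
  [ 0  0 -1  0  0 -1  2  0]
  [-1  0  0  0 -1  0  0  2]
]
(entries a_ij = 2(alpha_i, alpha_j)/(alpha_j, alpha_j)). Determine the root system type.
A8

The matrix has rank 8 with 2's on the diagonal. Reading the off-diagonal entries as Dynkin edges (a single edge where a_ij = a_ji = -1; a double or triple edge where a_ij * a_ji = 2 or 3), the diagram is a chain of 8 nodes with single edges (A_8). One simple-root ordering that puts it in standard form is (alpha_4, alpha_2, alpha_5, alpha_8, alpha_1, alpha_3, alpha_7, alpha_6). So the algebra is type A_8, i.e. sl(9).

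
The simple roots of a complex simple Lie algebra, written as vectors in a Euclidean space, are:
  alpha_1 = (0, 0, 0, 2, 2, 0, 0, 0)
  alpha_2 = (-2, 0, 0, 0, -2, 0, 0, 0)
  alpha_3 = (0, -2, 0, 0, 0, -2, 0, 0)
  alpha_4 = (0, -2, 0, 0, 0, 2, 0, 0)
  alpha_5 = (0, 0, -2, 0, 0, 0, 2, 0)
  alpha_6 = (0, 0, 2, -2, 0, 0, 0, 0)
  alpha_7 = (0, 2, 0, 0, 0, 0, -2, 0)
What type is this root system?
type D_7

Compute the Cartan integers a_ij = 2(alpha_i, alpha_j)/(alpha_j, alpha_j); the resulting 7x7 Cartan matrix is
[[2, -1, 0, 0, 0, -1, 0], [-1, 2, 0, 0, 0, 0, 0], [0, 0, 2, 0, 0, 0, -1], [0, 0, 0, 2, 0, 0, -1], [0, 0, 0, 0, 2, -1, -1], [-1, 0, 0, 0, -1, 2, 0], [0, 0, -1, -1, -1, 0, 2]].
All simple roots have the same length, so the diagram is simply laced. The associated Dynkin diagram is a chain of 5 nodes with a fork of two nodes at one end (D_7), so the type is D_7 (the algebra so(14)).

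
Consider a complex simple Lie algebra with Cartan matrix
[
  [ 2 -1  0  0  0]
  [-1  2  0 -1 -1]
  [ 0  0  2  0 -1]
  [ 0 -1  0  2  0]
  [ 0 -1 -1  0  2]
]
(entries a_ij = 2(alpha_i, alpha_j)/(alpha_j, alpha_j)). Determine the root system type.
D_5

The matrix has rank 5 with 2's on the diagonal. Reading the off-diagonal entries as Dynkin edges (a single edge where a_ij = a_ji = -1; a double or triple edge where a_ij * a_ji = 2 or 3), the diagram is a chain of 3 nodes with a fork of two nodes at one end (D_5). One simple-root ordering that puts it in standard form is (alpha_3, alpha_5, alpha_2, alpha_4, alpha_1). So the algebra is type D_5, i.e. so(10).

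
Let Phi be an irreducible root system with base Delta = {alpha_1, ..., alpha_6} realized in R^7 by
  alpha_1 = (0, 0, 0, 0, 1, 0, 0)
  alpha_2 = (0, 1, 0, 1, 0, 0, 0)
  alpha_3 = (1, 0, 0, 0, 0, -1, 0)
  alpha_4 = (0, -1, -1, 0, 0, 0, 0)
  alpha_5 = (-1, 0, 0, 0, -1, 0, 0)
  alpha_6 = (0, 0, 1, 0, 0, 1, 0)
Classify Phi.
Compute the Cartan integers a_ij = 2(alpha_i, alpha_j)/(alpha_j, alpha_j); the resulting 6x6 Cartan matrix is
[[2, 0, 0, 0, -1, 0], [0, 2, 0, -1, 0, 0], [0, 0, 2, 0, -1, -1], [0, -1, 0, 2, 0, -1], [-2, 0, -1, 0, 2, 0], [0, 0, -1, -1, 0, 2]].
The roots have two lengths (squared-length ratio 2:1); the short ones are alpha_{1}. The associated Dynkin diagram is a chain of 6 nodes with a double edge at one end; the terminal node there is the unique short simple root (B_6), so the type is B_6 (the algebra so(13)).

B6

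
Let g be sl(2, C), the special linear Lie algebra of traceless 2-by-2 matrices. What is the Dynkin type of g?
This is sl(2), which has dimension 2^2 - 1 = 3 and rank 2 - 1 = 1 (a Cartan subalgebra is the diagonal traceless matrices). In the classification of classical Lie algebras, the special linear algebra sl(n+1) has type A_n; here n = 1, so the Dynkin diagram is a chain of 1 nodes with single edges (A_1). Hence the type is A_1.

A_1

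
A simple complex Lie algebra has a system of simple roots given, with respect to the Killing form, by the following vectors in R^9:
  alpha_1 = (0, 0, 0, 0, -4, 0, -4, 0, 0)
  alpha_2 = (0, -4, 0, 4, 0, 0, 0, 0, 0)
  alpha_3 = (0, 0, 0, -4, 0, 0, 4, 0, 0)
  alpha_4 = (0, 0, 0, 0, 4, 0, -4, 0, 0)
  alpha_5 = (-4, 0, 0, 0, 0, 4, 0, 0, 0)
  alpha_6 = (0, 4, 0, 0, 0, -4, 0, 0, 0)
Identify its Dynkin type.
D_6 (so(12))

Compute the Cartan integers a_ij = 2(alpha_i, alpha_j)/(alpha_j, alpha_j); the resulting 6x6 Cartan matrix is
[[2, 0, -1, 0, 0, 0], [0, 2, -1, 0, 0, -1], [-1, -1, 2, -1, 0, 0], [0, 0, -1, 2, 0, 0], [0, 0, 0, 0, 2, -1], [0, -1, 0, 0, -1, 2]].
All simple roots have the same length, so the diagram is simply laced. The associated Dynkin diagram is a chain of 4 nodes with a fork of two nodes at one end (D_6), so the type is D_6 (the algebra so(12)).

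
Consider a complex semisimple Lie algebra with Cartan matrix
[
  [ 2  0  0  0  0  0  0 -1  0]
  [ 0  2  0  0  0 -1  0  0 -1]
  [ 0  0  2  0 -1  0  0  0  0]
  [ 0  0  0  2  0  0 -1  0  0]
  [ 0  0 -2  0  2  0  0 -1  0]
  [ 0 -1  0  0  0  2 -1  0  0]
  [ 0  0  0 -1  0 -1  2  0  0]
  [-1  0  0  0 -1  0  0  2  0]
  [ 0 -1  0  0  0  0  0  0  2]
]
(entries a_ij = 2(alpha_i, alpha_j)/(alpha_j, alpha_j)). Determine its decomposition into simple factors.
A5 + B4

The diagram associated to this matrix has two connected components: the simple roots {alpha_2, alpha_4, alpha_6, alpha_7, alpha_9} form a chain of 5 nodes with single edges (A_5), and {alpha_1, alpha_3, alpha_5, alpha_8} form a chain of 4 nodes with a double edge at one end; the terminal node there is the unique short simple root (B_4). A semisimple Lie algebra decomposes uniquely as the direct sum of simple ideals, one per connected component of its Dynkin diagram, so g ≅ A_5 ⊕ B_4 (dimension 35 + 36 = 71).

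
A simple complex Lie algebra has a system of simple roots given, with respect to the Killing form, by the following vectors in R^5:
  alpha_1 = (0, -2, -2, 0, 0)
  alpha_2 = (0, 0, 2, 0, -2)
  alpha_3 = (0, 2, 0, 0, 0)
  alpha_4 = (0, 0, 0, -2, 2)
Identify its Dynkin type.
B4

Compute the Cartan integers a_ij = 2(alpha_i, alpha_j)/(alpha_j, alpha_j); the resulting 4x4 Cartan matrix is
[[2, -1, -2, 0], [-1, 2, 0, -1], [-1, 0, 2, 0], [0, -1, 0, 2]].
The roots have two lengths (squared-length ratio 2:1); the short ones are alpha_{3}. The associated Dynkin diagram is a chain of 4 nodes with a double edge at one end; the terminal node there is the unique short simple root (B_4), so the type is B_4 (the algebra so(9)).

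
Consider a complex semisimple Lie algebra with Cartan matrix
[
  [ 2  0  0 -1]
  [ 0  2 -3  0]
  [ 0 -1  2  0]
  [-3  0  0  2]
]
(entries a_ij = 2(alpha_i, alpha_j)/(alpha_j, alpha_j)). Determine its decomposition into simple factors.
type G_2 + type G_2

The diagram associated to this matrix has two connected components: the simple roots {alpha_1, alpha_4} form two nodes joined by a triple edge (G_2), and {alpha_2, alpha_3} form two nodes joined by a triple edge (G_2). A semisimple Lie algebra decomposes uniquely as the direct sum of simple ideals, one per connected component of its Dynkin diagram, so g ≅ G_2 ⊕ G_2 (dimension 14 + 14 = 28).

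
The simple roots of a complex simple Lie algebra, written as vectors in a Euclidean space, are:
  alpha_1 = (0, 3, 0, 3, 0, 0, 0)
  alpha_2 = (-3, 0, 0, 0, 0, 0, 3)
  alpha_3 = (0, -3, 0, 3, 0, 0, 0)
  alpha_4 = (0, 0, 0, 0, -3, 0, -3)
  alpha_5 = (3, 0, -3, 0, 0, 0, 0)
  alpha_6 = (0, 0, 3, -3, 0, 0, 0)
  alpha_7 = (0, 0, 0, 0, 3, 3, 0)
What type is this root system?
D_7

Compute the Cartan integers a_ij = 2(alpha_i, alpha_j)/(alpha_j, alpha_j); the resulting 7x7 Cartan matrix is
[[2, 0, 0, 0, 0, -1, 0], [0, 2, 0, -1, -1, 0, 0], [0, 0, 2, 0, 0, -1, 0], [0, -1, 0, 2, 0, 0, -1], [0, -1, 0, 0, 2, -1, 0], [-1, 0, -1, 0, -1, 2, 0], [0, 0, 0, -1, 0, 0, 2]].
All simple roots have the same length, so the diagram is simply laced. The associated Dynkin diagram is a chain of 5 nodes with a fork of two nodes at one end (D_7), so the type is D_7 (the algebra so(14)).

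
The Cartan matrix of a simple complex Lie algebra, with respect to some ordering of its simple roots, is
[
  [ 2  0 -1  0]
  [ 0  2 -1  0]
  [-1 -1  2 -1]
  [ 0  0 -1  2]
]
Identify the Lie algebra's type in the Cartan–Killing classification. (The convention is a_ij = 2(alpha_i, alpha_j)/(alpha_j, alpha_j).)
D_4

The matrix has rank 4 with 2's on the diagonal. Reading the off-diagonal entries as Dynkin edges (a single edge where a_ij = a_ji = -1; a double or triple edge where a_ij * a_ji = 2 or 3), the diagram is a chain of 2 nodes with a fork of two nodes at one end (D_4). One simple-root ordering that puts it in standard form is (alpha_2, alpha_3, alpha_4, alpha_1). So the algebra is type D_4, i.e. so(8).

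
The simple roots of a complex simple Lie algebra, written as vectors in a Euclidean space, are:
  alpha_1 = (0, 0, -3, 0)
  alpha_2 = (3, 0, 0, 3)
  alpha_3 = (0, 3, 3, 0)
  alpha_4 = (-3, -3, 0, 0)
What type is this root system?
B_4

Compute the Cartan integers a_ij = 2(alpha_i, alpha_j)/(alpha_j, alpha_j); the resulting 4x4 Cartan matrix is
[[2, 0, -1, 0], [0, 2, 0, -1], [-2, 0, 2, -1], [0, -1, -1, 2]].
The roots have two lengths (squared-length ratio 2:1); the short ones are alpha_{1}. The associated Dynkin diagram is a chain of 4 nodes with a double edge at one end; the terminal node there is the unique short simple root (B_4), so the type is B_4 (the algebra so(9)).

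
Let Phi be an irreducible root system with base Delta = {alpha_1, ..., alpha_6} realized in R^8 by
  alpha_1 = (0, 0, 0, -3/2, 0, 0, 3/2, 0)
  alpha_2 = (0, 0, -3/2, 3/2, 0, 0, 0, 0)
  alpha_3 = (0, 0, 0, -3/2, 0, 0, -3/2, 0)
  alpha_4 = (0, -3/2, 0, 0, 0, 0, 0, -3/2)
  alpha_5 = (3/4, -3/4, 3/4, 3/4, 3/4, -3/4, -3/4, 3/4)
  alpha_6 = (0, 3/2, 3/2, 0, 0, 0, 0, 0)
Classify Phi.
E_6

Compute the Cartan integers a_ij = 2(alpha_i, alpha_j)/(alpha_j, alpha_j); the resulting 6x6 Cartan matrix is
[[2, -1, 0, 0, -1, 0], [-1, 2, -1, 0, 0, -1], [0, -1, 2, 0, 0, 0], [0, 0, 0, 2, 0, -1], [-1, 0, 0, 0, 2, 0], [0, -1, 0, -1, 0, 2]].
All simple roots have the same length, so the diagram is simply laced. The associated Dynkin diagram is a chain of 5 nodes with one extra node attached to the third node from one end (E_6), so the type is E_6.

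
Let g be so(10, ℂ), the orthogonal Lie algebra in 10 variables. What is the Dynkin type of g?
This is so(10) with 10 even, which has dimension 10(10-1)/2 = 45 and rank 10/2 = 5. In the classification of classical Lie algebras, the orthogonal algebra so(2n) in an even number of variables has type D_n; here n = 5, so the Dynkin diagram is a chain of 3 nodes with a fork of two nodes at one end (D_5). Hence the type is D_5.

type D_5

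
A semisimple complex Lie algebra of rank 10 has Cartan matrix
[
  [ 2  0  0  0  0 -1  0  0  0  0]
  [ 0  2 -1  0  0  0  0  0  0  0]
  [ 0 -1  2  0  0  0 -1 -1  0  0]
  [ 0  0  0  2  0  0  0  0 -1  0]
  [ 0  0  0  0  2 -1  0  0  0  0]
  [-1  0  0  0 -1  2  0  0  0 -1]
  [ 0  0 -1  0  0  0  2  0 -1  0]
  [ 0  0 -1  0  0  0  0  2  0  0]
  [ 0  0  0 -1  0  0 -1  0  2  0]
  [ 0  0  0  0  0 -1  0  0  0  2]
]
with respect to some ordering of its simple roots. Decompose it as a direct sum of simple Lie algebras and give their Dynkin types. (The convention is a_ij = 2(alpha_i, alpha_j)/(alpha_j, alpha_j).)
D_4 (so(8)) ⊕ D_6 (so(12))

The diagram associated to this matrix has two connected components: the simple roots {alpha_1, alpha_5, alpha_6, alpha_10} form a chain of 2 nodes with a fork of two nodes at one end (D_4), and {alpha_2, alpha_3, alpha_4, alpha_7, alpha_8, alpha_9} form a chain of 4 nodes with a fork of two nodes at one end (D_6). A semisimple Lie algebra decomposes uniquely as the direct sum of simple ideals, one per connected component of its Dynkin diagram, so g ≅ D_4 ⊕ D_6 (dimension 28 + 66 = 94).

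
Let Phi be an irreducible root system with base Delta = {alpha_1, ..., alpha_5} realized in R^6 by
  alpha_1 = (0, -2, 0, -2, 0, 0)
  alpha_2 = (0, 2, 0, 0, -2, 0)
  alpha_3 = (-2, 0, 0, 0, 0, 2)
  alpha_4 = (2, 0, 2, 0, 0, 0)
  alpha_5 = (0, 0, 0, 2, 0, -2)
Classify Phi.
A5

Compute the Cartan integers a_ij = 2(alpha_i, alpha_j)/(alpha_j, alpha_j); the resulting 5x5 Cartan matrix is
[[2, -1, 0, 0, -1], [-1, 2, 0, 0, 0], [0, 0, 2, -1, -1], [0, 0, -1, 2, 0], [-1, 0, -1, 0, 2]].
All simple roots have the same length, so the diagram is simply laced. The associated Dynkin diagram is a chain of 5 nodes with single edges (A_5), so the type is A_5 (the algebra sl(6)).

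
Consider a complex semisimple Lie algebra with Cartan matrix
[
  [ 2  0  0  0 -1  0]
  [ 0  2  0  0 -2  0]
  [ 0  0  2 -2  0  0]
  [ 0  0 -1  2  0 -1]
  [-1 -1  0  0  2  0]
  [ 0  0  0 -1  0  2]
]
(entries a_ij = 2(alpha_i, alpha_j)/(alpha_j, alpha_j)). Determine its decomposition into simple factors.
The diagram associated to this matrix has two connected components: the simple roots {alpha_1, alpha_2, alpha_5} form a chain of 3 nodes with a double edge at one end; the terminal node there is the unique long simple root (C_3), and {alpha_3, alpha_4, alpha_6} form a chain of 3 nodes with a double edge at one end; the terminal node there is the unique long simple root (C_3). A semisimple Lie algebra decomposes uniquely as the direct sum of simple ideals, one per connected component of its Dynkin diagram, so g ≅ C_3 ⊕ C_3 (dimension 21 + 21 = 42).

type C_3 + type C_3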